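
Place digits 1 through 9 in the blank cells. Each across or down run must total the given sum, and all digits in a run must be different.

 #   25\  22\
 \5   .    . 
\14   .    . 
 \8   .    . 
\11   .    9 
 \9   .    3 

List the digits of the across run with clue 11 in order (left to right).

R2C2 = 5: the only remaining digit allowed by both the 14 across and the 22 down.
R3C2 = 1: the only remaining digit allowed by both the 8 across and the 22 down.
R4C1 = 11 − 9 = 2 completes the 11 across.
R5C1 = 9 − 3 = 6 completes the 9 across.
R1C2 = 22 − 18 = 4 completes the 22 down.
R2C1 = 14 − 5 = 9 completes the 14 across.
R3C1 = 8 − 1 = 7 completes the 8 across.
R1C1 = 5 − 4 = 1 completes the 5 across.

2 9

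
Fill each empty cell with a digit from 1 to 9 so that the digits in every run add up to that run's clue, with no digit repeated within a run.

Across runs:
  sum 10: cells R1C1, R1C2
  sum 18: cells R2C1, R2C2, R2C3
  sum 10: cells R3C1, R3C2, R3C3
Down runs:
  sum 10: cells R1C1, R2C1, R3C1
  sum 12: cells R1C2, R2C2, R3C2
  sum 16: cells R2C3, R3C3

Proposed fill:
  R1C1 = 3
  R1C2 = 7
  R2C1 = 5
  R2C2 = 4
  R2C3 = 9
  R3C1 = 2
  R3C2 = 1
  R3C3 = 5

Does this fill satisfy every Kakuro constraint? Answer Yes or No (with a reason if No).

No — the across run R3C1–R3C3 sums to 8, not 10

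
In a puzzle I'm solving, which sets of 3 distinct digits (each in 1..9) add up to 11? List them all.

{1,2,8}; {1,3,7}; {1,4,6}; {2,3,6}; {2,4,5}

3 distinct digits from 1–9 sum between 6 and 24.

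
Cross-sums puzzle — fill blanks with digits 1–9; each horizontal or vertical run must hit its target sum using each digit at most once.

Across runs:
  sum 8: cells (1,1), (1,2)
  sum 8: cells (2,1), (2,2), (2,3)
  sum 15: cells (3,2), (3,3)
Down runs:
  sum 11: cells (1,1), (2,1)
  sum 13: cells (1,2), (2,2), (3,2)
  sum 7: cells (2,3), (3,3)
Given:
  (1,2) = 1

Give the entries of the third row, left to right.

9 6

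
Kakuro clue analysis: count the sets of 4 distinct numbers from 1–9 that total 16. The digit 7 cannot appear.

5

4 distinct digits from 1–9 sum between 10 and 30.
Dropping sets that contain 7.
Enumerating: {1,2,4,9}, {1,2,5,8}, {1,3,4,8}, {1,4,5,6}, {2,3,5,6}.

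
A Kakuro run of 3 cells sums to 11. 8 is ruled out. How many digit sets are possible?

3 distinct digits from 1–9 sum between 6 and 24.
Dropping sets that contain 8.
Enumerating: {1,3,7}, {1,4,6}, {2,3,6}, {2,4,5}.

4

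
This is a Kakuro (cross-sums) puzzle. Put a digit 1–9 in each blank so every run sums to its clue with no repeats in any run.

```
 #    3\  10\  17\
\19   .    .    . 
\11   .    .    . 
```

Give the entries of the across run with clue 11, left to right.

1, 2, 8

3 in 2 cells must be {1,2}; 17 in 2 cells must be {8,9}.
The 19 across and the 3 down share only 2, so R1C1 = 2.
R2C1 = 3 − 2 = 1 completes the 3 down.
Given what's placed, R2C3 must be 8 to fit the 11 across and 17 down.
R1C3 = 17 − 8 = 9 completes the 17 down.
R2C2 = 11 − 9 = 2 completes the 11 across.
R1C2 = 19 − 11 = 8 completes the 19 across.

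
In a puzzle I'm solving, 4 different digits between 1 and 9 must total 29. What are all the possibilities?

4 distinct digits from 1–9 sum between 10 and 30.
Only one set works: {5,7,8,9}.

{5,7,8,9}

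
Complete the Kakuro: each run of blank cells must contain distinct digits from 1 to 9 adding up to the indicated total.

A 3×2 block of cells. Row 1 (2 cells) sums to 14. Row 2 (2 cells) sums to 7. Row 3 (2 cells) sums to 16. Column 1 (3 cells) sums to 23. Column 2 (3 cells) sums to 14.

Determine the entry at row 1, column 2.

6

16 in 2 cells must be {7,9}; 23 in 3 cells must be {6,8,9}.
The 7 across and the 23 down share only 6, so (2,1) = 6.
(2,2) = 7 − 6 = 1 completes the 7 across.
Given what's placed, (3,1) must be 9 to fit the 16 across and 23 down.
(3,2) = 16 − 9 = 7 completes the 16 across.
(1,1) = 23 − 15 = 8 completes the 23 down.
(1,2) = 14 − 8 = 6 completes the 14 across.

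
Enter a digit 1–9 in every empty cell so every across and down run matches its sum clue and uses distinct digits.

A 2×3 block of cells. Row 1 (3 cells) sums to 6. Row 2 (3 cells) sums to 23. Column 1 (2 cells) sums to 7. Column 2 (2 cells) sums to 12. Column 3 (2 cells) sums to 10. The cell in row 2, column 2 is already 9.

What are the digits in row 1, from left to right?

6 in 3 cells must be {1,2,3}; 23 in 3 cells must be {6,8,9}.
(1,2) = 12 − 9 = 3 completes the 12 down.
(2,1) = 6: the only remaining digit allowed by both the 23 across and the 7 down.
(2,3) = 23 − 15 = 8 completes the 23 across.
(1,1) = 7 − 6 = 1 completes the 7 down.
(1,3) = 6 − 4 = 2 completes the 6 across.

1 3 2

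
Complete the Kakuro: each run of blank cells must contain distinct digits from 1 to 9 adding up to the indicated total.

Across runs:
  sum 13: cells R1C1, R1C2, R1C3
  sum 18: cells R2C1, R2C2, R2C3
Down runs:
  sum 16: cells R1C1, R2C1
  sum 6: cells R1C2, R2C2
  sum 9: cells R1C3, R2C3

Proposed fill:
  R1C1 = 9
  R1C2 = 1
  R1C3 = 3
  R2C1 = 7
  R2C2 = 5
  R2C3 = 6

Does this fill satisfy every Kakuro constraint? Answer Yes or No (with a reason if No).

Across: 9+1+3=13; 7+5+6=18. Down: 9+7=16; 1+5=6; 3+6=9. No digit repeats within any run.

Yes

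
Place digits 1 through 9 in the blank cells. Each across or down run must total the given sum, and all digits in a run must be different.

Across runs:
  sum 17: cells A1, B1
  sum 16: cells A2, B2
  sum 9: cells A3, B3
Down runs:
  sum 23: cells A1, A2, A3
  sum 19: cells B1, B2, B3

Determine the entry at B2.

17 in 2 cells must be {8,9}; 16 in 2 cells must be {7,9}; 23 in 3 cells must be {6,8,9}.
The 16 across and the 23 down share only 9, so A2 = 9.
B2 = 16 − 9 = 7 completes the 16 across.
Given what's placed, A1 must be 8 to fit the 17 across and 23 down.
B1 = 17 − 8 = 9 completes the 17 across.
A3 = 23 − 17 = 6 completes the 23 down.
B3 = 9 − 6 = 3 completes the 9 across.

7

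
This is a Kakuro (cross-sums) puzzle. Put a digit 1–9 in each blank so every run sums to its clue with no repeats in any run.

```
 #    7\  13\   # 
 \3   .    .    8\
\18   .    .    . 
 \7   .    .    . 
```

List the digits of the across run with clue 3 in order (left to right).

2 1

3 in 2 cells must be {1,2}; 7 in 3 cells must be {1,2,4}.
Nothing is forced directly, so branch on R3C3, whose candidates are 1 or 2. If R3C3 = 1: that forces R2C3 = 7, R2C1 = 2, R2C2 = 9, R3C1 = 4, after which R3C2 would have to be in {2} for the 7 across but in {1,3} for the 13 down — contradiction. So R3C3 = 2.
R2C3 = 8 − 2 = 6 completes the 8 down.
Given what's placed, R2C1 must be 4 to fit the 18 across and 7 down.
R2C2 = 18 − 10 = 8 completes the 18 across.
R3C1 = 1: the only remaining digit allowed by both the 7 across and the 7 down.
R3C2 = 7 − 3 = 4 completes the 7 across.
R1C1 = 7 − 5 = 2 completes the 7 down.
R1C2 = 3 − 2 = 1 completes the 3 across.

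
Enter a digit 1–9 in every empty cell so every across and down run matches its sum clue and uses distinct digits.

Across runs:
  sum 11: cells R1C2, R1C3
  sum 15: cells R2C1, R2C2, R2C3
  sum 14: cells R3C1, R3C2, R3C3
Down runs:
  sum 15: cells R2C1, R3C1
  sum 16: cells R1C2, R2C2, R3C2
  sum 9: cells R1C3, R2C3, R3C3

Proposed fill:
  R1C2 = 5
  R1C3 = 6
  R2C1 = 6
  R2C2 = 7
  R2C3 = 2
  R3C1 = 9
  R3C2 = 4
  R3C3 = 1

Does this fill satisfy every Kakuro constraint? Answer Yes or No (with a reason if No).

Yes

Across: 5+6=11; 6+7+2=15; 9+4+1=14. Down: 6+9=15; 5+7+4=16; 6+2+1=9. No digit repeats within any run.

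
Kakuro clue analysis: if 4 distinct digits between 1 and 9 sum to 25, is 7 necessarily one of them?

No

Counterexample: {2,6,8,9} sums to 25 without using 7.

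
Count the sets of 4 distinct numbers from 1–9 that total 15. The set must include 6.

4 distinct digits from 1–9 sum between 10 and 30.
Keeping only sets containing 6.
Enumerating: {1,3,5,6}, {2,3,4,6}.

2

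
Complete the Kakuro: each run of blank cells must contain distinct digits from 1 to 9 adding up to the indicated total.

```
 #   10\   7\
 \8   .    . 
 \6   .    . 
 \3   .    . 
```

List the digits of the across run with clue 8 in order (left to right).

3 in 2 cells must be {1,2}; 7 in 3 cells must be {1,2,4}.
Nothing is forced directly, so branch on R1C2, whose candidates are 1 or 2. If R1C2 = 2: that forces R1C1 = 6, R2C1 = 1, after which R2C2 would have to be in {5} for the 6 across but in {1,4} for the 7 down — contradiction. So R1C2 = 1.
R1C1 = 8 − 1 = 7 completes the 8 across.
Given what's placed, R3C2 must be 2 to fit the 3 across and 7 down.
R2C2 = 7 − 3 = 4 completes the 7 down.
R3C1 = 3 − 2 = 1 completes the 3 across.
R2C1 = 6 − 4 = 2 completes the 6 across.

7 1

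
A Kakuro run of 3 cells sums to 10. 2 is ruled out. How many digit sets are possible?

3 distinct digits from 1–9 sum between 6 and 24.
Dropping sets that contain 2.
Enumerating: {1,3,6}, {1,4,5}.

2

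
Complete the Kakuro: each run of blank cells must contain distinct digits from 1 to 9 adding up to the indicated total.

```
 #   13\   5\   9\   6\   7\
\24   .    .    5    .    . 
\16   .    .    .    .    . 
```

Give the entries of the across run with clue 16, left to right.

6 3 4 2 1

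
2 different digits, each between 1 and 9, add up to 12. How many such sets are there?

3

2 distinct digits from 1–9 sum between 3 and 17.
Enumerating: {3,9}, {4,8}, {5,7}.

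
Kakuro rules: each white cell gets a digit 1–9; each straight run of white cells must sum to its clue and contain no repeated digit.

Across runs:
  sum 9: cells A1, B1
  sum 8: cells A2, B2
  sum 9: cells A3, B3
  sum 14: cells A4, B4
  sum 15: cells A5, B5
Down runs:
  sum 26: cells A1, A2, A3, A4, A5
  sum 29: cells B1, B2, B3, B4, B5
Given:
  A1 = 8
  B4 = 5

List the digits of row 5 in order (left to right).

B1 = 9 − 8 = 1 completes the 9 across.
Given what's placed, B2 must be 6 to fit the 8 across and 29 down.
B3 = 8: the only remaining digit allowed by both the 9 across and the 29 down.
A4 = 14 − 5 = 9 completes the 14 across.
Given what's placed, A5 must be 6 to fit the 15 across and 26 down.
B5 = 15 − 6 = 9 completes the 15 across.
A2 = 8 − 6 = 2 completes the 8 across.
A3 = 9 − 8 = 1 completes the 9 across.

6, 9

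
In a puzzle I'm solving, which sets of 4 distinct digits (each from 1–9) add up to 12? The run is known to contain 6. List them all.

{1,2,3,6}

4 distinct digits from 1–9 sum between 10 and 30.
Keeping only sets containing 6.
Only one set works: {1,2,3,6}.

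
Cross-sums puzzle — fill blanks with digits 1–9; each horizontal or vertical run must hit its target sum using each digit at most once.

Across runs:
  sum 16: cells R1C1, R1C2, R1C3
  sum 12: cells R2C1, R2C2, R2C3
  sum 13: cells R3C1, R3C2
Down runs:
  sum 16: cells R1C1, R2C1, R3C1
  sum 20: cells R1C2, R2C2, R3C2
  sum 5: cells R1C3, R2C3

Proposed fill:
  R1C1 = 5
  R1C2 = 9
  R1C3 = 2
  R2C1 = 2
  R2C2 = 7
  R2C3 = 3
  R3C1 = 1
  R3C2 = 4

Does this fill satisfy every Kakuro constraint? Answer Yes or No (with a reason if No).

No — the down run R1C1–R3C1 sums to 8, not 16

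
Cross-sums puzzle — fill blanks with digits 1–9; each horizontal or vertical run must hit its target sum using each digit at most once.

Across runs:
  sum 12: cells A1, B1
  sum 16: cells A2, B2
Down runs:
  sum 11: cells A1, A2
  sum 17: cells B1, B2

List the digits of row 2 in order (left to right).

16 in 2 cells must be {7,9}; 17 in 2 cells must be {8,9}.
The 16 across and the 17 down share only 9, so B2 = 9.
B1 = 17 − 9 = 8 completes the 17 down.
A2 = 16 − 9 = 7 completes the 16 across.
A1 = 12 − 8 = 4 completes the 12 across.

7, 9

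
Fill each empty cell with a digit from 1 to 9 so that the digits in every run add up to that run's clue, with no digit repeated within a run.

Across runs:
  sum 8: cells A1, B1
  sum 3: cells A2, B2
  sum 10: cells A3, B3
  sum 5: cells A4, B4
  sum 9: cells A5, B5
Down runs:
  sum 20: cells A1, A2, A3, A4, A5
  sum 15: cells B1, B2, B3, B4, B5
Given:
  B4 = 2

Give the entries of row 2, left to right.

2, 1

3 in 2 cells must be {1,2}; 15 in 5 cells must be {1,2,3,4,5}.
B2 = 1: the only remaining digit allowed by both the 3 across and the 15 down.
A4 = 5 − 2 = 3 completes the 5 across.
A2 = 3 − 1 = 2 completes the 3 across.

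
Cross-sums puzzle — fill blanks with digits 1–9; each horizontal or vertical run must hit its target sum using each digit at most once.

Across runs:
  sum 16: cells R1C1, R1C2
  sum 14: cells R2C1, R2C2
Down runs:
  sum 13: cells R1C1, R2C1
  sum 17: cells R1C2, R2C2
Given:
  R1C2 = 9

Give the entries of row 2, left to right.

6 8

16 in 2 cells must be {7,9}; 17 in 2 cells must be {8,9}.
R1C1 = 16 − 9 = 7 completes the 16 across.
R2C1 = 13 − 7 = 6 completes the 13 down.
R2C2 = 14 − 6 = 8 completes the 14 across.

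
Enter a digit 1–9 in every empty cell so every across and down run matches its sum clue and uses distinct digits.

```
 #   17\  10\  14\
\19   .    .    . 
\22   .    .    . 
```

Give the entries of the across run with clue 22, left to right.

17 in 2 cells must be {8,9}.
Nothing is forced directly, so branch on R1C1, whose candidates are 8 or 9. If R1C1 = 9: that forces R2C1 = 8, R2C2 = 9, R2C3 = 5, after which R1C2 would have to be in {2,3,4,6,7,8} for the 19 across but in {1} for the 10 down — contradiction. So R1C1 = 8.
R2C1 = 17 − 8 = 9 completes the 17 down.
Nothing is forced directly, so branch on R1C3, whose candidates are 5 or 6 or 9. If R1C3 = 5: that forces R1C2 = 6, after which R2C2 would have to be in {5,6,7,8} for the 22 across but in {4} for the 10 down — contradiction. If R1C3 = 6: then R1C2 would have to be in {5} for the 19 across but in {1,2,3,4,6,7,8,9} for the 10 down — contradiction. So R1C3 = 9.
R1C2 = 19 − 17 = 2 completes the 19 across.
R2C2 = 10 − 2 = 8 completes the 10 down.
R2C3 = 22 − 17 = 5 completes the 22 across.

9, 8, 5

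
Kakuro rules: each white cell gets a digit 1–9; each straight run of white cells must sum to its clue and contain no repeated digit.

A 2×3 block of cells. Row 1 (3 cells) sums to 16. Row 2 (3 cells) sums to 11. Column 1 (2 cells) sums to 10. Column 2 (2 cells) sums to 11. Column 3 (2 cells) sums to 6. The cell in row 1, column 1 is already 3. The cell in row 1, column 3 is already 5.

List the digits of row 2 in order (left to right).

7 3 1

(1,2) = 16 − 8 = 8 completes the 16 across.
(2,1) = 10 − 3 = 7 completes the 10 down.
(2,2) = 11 − 8 = 3 completes the 11 down.
(2,3) = 11 − 10 = 1 completes the 11 across.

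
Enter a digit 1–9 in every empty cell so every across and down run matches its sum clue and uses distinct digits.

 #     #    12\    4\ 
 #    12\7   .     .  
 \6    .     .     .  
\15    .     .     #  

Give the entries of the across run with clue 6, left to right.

3 2 1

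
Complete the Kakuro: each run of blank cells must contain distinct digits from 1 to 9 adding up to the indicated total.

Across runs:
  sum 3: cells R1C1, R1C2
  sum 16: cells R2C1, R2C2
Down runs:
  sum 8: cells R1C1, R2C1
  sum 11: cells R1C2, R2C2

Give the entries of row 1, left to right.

3 in 2 cells must be {1,2}; 16 in 2 cells must be {7,9}.
The 3 across and the 11 down share only 2, so R1C2 = 2.
The 16 across and the 8 down share only 7, so R2C1 = 7.
R2C2 = 16 − 7 = 9 completes the 16 across.
R1C1 = 3 − 2 = 1 completes the 3 across.

1, 2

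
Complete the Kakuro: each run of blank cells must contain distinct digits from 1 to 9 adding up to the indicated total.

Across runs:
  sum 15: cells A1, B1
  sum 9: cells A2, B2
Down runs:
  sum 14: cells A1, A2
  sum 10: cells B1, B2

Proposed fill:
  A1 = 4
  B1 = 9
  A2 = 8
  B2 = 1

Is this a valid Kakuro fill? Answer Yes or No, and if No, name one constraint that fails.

No — the across run A1–B1 sums to 13, not 15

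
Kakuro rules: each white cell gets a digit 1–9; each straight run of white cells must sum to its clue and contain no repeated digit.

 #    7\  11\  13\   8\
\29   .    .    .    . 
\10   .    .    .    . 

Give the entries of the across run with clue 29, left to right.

29 in 4 cells must be {5,7,8,9}; 10 in 4 cells must be {1,2,3,4}.
Only 5 fits R1C1 under both its across sum 29 and down sum 7.
Given what's placed, R1C4 must be 7 to fit the 29 across and 8 down.
R2C1 = 7 − 5 = 2 completes the 7 down.
R2C3 = 4: the only remaining digit allowed by both the 10 across and the 13 down.
R2C4 = 8 − 7 = 1 completes the 8 down.
R1C3 = 13 − 4 = 9 completes the 13 down.
R2C2 = 10 − 7 = 3 completes the 10 across.
R1C2 = 29 − 21 = 8 completes the 29 across.

5 8 9 7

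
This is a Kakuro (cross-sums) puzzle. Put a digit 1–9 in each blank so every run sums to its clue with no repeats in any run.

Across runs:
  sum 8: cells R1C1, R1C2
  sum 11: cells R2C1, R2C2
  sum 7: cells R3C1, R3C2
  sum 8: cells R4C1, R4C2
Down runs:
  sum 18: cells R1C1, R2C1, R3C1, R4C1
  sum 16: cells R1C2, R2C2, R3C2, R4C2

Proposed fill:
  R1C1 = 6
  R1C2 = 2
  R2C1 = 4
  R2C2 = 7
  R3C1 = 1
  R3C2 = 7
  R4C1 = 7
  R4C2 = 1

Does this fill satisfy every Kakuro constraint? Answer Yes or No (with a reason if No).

No — the down run R1C2–R4C2 sums to 17, not 16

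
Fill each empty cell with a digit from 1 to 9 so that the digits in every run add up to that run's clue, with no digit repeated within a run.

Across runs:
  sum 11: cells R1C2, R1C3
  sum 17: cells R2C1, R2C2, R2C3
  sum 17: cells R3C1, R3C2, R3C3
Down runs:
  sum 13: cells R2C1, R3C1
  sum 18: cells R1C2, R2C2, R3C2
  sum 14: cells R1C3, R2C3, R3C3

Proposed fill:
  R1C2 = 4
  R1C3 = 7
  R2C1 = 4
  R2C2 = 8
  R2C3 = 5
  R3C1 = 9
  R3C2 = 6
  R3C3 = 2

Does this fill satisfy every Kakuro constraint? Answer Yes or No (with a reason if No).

Across: 4+7=11; 4+8+5=17; 9+6+2=17. Down: 4+9=13; 4+8+6=18; 7+5+2=14. No digit repeats within any run.

Yes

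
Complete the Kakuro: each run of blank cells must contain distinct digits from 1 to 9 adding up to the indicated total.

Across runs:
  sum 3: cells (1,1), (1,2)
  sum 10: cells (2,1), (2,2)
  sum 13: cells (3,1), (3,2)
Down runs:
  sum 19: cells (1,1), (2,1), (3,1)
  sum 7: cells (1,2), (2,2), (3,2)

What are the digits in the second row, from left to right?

3 in 2 cells must be {1,2}; 7 in 3 cells must be {1,2,4}.
The 3 across and the 19 down share only 2, so (1,1) = 2.
(1,2) = 3 − 2 = 1 completes the 3 across.
Given what's placed, (3,2) must be 4 to fit the 13 across and 7 down.
(2,2) = 7 − 5 = 2 completes the 7 down.
(3,1) = 13 − 4 = 9 completes the 13 across.
(2,1) = 10 − 2 = 8 completes the 10 across.

8, 2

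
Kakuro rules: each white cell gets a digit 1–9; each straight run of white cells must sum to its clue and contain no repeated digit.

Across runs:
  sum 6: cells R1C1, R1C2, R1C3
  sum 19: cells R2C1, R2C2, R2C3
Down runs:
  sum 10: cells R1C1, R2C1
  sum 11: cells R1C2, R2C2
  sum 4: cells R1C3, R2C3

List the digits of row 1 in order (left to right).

6 in 3 cells must be {1,2,3}; 4 in 2 cells must be {1,3}.
The 19 across and the 4 down share only 3, so R2C3 = 3.
R1C3 = 4 − 3 = 1 completes the 4 down.
Nothing is forced directly, so branch on R2C1, whose candidates are 7 or 9. If R2C1 = 9: then R1C1 would have to be in {2,3} for the 6 across but in {1} for the 10 down — contradiction. So R2C1 = 7.
R1C1 = 10 − 7 = 3 completes the 10 down.
R1C2 = 6 − 4 = 2 completes the 6 across.
R2C2 = 19 − 10 = 9 completes the 19 across.

3 2 1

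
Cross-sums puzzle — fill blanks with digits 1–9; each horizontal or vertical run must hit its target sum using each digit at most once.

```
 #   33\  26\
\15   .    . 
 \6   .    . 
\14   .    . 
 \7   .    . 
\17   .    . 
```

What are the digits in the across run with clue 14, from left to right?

9 5

17 in 2 cells must be {8,9}.
Nothing is forced directly, so branch on R2C1, whose candidates are 4 or 5. If R2C1 = 4: that forces R2C2 = 2, R4C1 = 5, after which R4C2 would have to be in {2} for the 7 across but in {1,3,4,5,6,7,8,9} for the 26 down — contradiction. So R2C1 = 5.
R2C2 = 6 − 5 = 1 completes the 6 across.
Given what's placed, R4C1 must be 4 to fit the 7 across and 33 down.
R4C2 = 7 − 4 = 3 completes the 7 across.
No cell is forced outright now. R3C1 can only be 8 or 9 (the digits allowed by both its 14 across and its 33 down). If R3C1 = 8: that forces R3C2 = 6, R5C1 = 9, after which R5C2 would have to be in {8} for the 17 across but in {7,9} for the 26 down — contradiction. So R3C1 = 9.
R3C2 = 14 − 9 = 5 completes the 14 across.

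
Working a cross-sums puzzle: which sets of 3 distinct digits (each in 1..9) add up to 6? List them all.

{1,2,3}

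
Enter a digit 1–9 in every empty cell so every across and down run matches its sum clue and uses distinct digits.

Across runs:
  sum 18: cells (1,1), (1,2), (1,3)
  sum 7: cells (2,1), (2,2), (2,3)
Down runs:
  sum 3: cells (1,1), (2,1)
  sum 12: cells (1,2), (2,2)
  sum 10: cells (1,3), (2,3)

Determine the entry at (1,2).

7 in 3 cells must be {1,2,4}; 3 in 2 cells must be {1,2}.
The 7 across and the 12 down share only 4, so (2,2) = 4.
(1,2) = 12 − 4 = 8 completes the 12 down.
Given what's placed, (1,1) must be 1 to fit the 18 across and 3 down.
(1,3) = 18 − 9 = 9 completes the 18 across.
(2,1) = 3 − 1 = 2 completes the 3 down.
(2,3) = 7 − 6 = 1 completes the 7 across.

8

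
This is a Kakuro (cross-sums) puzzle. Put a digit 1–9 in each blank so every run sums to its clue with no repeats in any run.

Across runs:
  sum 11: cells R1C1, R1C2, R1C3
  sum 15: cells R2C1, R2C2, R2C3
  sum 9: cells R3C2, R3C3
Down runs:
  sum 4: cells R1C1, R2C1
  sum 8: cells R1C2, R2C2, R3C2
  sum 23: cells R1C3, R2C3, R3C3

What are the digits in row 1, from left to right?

4 in 2 cells must be {1,3}; 23 in 3 cells must be {6,8,9}.
Nothing is forced directly, so branch on R1C1, whose candidates are 1 or 3. If R1C1 = 1: that forces R2C1 = 3, R2C3 = 8, R3C3 = 6, after which R1C3 would have to be in {2,3,4,6,7,8} for the 11 across but in {9} for the 23 down — contradiction. So R1C1 = 3.
Given what's placed, R1C3 must be 6 to fit the 11 across and 23 down.
R2C1 = 4 − 3 = 1 completes the 4 down.
R2C2 = 5: the only remaining digit allowed by both the 15 across and the 8 down.
R2C3 = 15 − 6 = 9 completes the 15 across.
R3C3 = 23 − 15 = 8 completes the 23 down.
R1C2 = 11 − 9 = 2 completes the 11 across.

3 2 6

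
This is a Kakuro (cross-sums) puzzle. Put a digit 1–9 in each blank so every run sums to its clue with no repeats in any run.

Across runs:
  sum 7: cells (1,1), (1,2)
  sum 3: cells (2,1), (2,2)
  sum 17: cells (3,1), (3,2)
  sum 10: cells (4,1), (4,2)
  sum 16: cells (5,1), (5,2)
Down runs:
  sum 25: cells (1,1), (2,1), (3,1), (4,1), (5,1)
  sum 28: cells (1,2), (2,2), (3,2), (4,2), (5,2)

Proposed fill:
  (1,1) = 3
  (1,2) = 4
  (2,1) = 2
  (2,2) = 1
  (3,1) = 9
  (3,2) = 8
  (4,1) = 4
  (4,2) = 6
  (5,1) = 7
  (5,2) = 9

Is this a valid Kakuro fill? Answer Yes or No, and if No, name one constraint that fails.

Yes

Across: 3+4=7; 2+1=3; 9+8=17; 4+6=10; 7+9=16. Down: 3+2+9+4+7=25; 4+1+8+6+9=28. No digit repeats within any run.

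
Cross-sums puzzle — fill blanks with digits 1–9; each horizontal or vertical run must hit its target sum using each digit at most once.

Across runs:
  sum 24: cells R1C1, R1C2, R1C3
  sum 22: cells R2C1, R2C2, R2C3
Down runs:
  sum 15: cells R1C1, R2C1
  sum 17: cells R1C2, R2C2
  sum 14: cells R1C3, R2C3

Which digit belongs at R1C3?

24 in 3 cells must be {7,8,9}; 17 in 2 cells must be {8,9}.
Nothing is forced directly, so branch on R1C2, whose candidates are 8 or 9. If R1C2 = 9: that forces R1C3 = 8, R2C2 = 8, after which R2C3 would have to be in {5,9} for the 22 across but in {6} for the 14 down — contradiction. So R1C2 = 8.
Given what's placed, R1C3 must be 9 to fit the 24 across and 14 down.
R2C2 = 17 − 8 = 9 completes the 17 down.
R2C3 = 14 − 9 = 5 completes the 14 down.
R1C1 = 24 − 17 = 7 completes the 24 across.
R2C1 = 22 − 14 = 8 completes the 22 across.

9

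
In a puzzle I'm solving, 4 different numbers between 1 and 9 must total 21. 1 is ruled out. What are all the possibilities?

{2,3,7,9}; {2,4,6,9}; {2,4,7,8}; {2,5,6,8}; {3,4,5,9}; {3,4,6,8}; {3,5,6,7}

4 distinct digits from 1–9 sum between 10 and 30.
Dropping sets that contain 1.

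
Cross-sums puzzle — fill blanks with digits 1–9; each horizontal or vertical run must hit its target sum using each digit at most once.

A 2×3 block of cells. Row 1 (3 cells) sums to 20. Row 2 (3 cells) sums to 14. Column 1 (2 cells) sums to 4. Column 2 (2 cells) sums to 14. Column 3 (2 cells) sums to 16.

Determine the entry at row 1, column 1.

4 in 2 cells must be {1,3}; 16 in 2 cells must be {7,9}.
The 20 across and the 4 down share only 3, so (1,1) = 3.
Given what's placed, (1,3) must be 9 to fit the 20 across and 16 down.
(2,1) = 4 − 3 = 1 completes the 4 down.
(2,3) = 16 − 9 = 7 completes the 16 down.
(1,2) = 20 − 12 = 8 completes the 20 across.
(2,2) = 14 − 8 = 6 completes the 14 across.

3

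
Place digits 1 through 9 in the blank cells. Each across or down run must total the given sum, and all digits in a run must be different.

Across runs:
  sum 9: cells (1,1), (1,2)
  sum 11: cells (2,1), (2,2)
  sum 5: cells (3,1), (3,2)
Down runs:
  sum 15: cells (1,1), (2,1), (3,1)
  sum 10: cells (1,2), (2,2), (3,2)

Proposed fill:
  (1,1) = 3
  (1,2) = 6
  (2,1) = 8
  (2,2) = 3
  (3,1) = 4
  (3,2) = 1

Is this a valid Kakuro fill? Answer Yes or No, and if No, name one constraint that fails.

Across: 3+6=9; 8+3=11; 4+1=5. Down: 3+8+4=15; 6+3+1=10. No digit repeats within any run.

Yes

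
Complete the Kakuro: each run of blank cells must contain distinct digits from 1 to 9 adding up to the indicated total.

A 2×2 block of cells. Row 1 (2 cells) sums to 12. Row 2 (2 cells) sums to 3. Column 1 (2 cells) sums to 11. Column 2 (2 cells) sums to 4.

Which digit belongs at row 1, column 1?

3 in 2 cells must be {1,2}; 4 in 2 cells must be {1,3}.
The 12 across and the 4 down share only 3, so (1,2) = 3.
The 3 across and the 11 down share only 2, so (2,1) = 2.
(2,2) = 3 − 2 = 1 completes the 3 across.
(1,1) = 12 − 3 = 9 completes the 12 across.

9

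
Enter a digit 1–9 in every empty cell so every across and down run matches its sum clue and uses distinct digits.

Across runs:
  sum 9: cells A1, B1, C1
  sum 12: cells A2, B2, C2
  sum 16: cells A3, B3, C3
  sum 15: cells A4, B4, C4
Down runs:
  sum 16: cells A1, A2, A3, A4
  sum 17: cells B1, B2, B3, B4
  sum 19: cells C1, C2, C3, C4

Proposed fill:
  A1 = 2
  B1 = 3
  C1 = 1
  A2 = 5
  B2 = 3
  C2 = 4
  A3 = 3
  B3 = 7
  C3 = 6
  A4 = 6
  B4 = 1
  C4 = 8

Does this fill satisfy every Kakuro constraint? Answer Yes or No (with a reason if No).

No — the across run A1–C1 sums to 6, not 9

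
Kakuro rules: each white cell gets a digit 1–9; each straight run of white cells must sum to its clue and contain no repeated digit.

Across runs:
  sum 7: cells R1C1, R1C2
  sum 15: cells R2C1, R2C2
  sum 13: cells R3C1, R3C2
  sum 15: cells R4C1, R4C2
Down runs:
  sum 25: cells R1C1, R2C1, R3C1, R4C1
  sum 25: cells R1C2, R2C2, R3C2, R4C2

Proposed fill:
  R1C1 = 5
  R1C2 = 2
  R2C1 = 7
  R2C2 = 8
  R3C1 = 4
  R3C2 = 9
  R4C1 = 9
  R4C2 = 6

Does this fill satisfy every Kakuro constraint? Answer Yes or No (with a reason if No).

Yes

Across: 5+2=7; 7+8=15; 4+9=13; 9+6=15. Down: 5+7+4+9=25; 2+8+9+6=25. No digit repeats within any run.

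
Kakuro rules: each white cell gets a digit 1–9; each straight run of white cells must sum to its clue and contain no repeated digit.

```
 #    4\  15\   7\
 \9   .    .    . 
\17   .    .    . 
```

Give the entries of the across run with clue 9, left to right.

4 in 2 cells must be {1,3}.
The 9 across and the 15 down share only 6, so R1C2 = 6.
R2C2 = 15 − 6 = 9 completes the 15 down.
Given what's placed, R1C1 must be 1 to fit the 9 across and 4 down.
R1C3 = 9 − 7 = 2 completes the 9 across.
R2C1 = 4 − 1 = 3 completes the 4 down.
R2C3 = 17 − 12 = 5 completes the 17 across.

1 6 2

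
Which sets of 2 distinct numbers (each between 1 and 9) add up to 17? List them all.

2 distinct digits from 1–9 sum between 3 and 17.
Only one set works: {8,9}.

{8,9}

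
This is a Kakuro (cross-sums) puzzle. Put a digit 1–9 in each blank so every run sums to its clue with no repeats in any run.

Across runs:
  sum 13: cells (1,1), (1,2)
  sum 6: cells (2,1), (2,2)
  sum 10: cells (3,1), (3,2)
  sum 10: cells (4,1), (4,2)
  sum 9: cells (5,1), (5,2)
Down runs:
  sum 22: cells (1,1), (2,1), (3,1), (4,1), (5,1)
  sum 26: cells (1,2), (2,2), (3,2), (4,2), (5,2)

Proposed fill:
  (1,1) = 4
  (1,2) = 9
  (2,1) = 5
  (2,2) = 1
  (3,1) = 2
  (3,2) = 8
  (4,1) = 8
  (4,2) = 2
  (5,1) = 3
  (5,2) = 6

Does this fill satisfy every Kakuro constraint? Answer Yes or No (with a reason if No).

Across: 4+9=13; 5+1=6; 2+8=10; 8+2=10; 3+6=9. Down: 4+5+2+8+3=22; 9+1+8+2+6=26. No digit repeats within any run.

Yes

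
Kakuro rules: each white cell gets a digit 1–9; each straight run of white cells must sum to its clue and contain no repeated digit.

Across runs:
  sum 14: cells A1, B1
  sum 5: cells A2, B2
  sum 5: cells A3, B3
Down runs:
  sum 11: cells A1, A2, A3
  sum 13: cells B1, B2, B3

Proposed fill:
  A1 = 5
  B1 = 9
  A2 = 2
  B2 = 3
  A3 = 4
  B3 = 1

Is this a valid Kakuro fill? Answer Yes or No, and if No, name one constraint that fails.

Yes

Across: 5+9=14; 2+3=5; 4+1=5. Down: 5+2+4=11; 9+3+1=13. No digit repeats within any run.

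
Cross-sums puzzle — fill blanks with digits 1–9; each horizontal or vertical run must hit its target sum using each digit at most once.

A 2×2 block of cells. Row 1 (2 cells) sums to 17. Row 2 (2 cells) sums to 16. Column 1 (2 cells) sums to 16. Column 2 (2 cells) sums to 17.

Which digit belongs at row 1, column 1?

17 in 2 cells must be {8,9}; 16 in 2 cells must be {7,9}.
The 17 across and the 16 down share only 9, so (1,1) = 9.
(1,2) = 17 − 9 = 8 completes the 17 across.
(2,1) = 16 − 9 = 7 completes the 16 down.
(2,2) = 16 − 7 = 9 completes the 16 across.

9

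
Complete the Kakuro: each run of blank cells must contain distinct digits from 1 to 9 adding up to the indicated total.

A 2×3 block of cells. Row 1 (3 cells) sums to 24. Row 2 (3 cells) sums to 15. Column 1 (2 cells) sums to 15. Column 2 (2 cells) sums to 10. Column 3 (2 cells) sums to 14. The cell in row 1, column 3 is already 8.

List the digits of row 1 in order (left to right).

24 in 3 cells must be {7,8,9}.
(2,3) = 14 − 8 = 6 completes the 14 down.
Nothing is forced directly, so branch on (2,1), whose candidates are 7 or 8. If (2,1) = 7: then (1,1) would have to be in {7,9} for the 24 across but in {8} for the 15 down — contradiction. So (2,1) = 8.
(1,1) = 15 − 8 = 7 completes the 15 down.
(1,2) = 24 − 15 = 9 completes the 24 across.
(2,2) = 15 − 14 = 1 completes the 15 across.

7 9 8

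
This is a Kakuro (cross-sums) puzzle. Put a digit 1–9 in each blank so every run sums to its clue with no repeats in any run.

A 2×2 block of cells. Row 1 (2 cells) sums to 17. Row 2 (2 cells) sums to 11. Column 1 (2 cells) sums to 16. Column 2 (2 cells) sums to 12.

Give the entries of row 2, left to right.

17 in 2 cells must be {8,9}; 16 in 2 cells must be {7,9}.
The 17 across and the 16 down share only 9, so (1,1) = 9.
(1,2) = 17 − 9 = 8 completes the 17 across.
(2,1) = 16 − 9 = 7 completes the 16 down.
(2,2) = 11 − 7 = 4 completes the 11 across.

7, 4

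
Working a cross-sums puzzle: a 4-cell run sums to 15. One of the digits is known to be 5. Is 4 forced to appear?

Counterexample: {1,2,5,7} sums to 15 under that restriction without using 4.

No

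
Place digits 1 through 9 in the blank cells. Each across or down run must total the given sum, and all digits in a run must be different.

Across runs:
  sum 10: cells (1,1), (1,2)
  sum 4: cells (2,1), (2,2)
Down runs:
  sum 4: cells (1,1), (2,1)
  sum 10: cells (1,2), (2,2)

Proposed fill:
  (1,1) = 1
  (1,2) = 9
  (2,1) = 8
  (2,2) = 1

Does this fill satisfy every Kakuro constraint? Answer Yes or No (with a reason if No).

No — the across run (2,1)–(2,2) sums to 9, not 4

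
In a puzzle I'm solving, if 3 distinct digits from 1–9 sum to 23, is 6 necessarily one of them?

The only way to make 23 from 3 distinct digits is {6,8,9}, which contains 6.

Yes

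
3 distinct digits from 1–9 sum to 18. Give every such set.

3 distinct digits from 1–9 sum between 6 and 24.

{1,8,9}; {2,7,9}; {3,6,9}; {3,7,8}; {4,5,9}; {4,6,8}; {5,6,7}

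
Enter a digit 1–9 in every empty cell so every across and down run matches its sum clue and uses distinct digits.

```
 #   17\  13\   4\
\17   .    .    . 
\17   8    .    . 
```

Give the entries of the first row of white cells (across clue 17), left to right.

9, 7, 1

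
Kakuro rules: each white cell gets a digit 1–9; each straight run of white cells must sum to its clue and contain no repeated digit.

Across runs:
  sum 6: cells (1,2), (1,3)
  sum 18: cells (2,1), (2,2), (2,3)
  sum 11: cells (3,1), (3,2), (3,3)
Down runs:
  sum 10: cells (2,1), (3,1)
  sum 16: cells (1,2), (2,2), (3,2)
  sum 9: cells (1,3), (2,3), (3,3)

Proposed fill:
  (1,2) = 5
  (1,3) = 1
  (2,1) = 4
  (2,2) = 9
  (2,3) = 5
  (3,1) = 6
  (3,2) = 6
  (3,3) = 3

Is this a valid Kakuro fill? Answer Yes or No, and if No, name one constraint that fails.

No — the down run (1,2)–(3,2) sums to 20, not 16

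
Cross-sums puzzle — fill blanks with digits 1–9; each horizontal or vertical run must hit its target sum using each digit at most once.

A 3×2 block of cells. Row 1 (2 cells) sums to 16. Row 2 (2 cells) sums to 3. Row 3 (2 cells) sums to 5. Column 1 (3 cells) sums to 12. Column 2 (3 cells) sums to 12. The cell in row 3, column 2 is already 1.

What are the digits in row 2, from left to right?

1, 2

16 in 2 cells must be {7,9}; 3 in 2 cells must be {1,2}.
(2,2) = 2: the only remaining digit allowed by both the 3 across and the 12 down.
(3,1) = 5 − 1 = 4 completes the 5 across.
Given what's placed, (1,1) must be 7 to fit the 16 across and 12 down.
(1,2) = 16 − 7 = 9 completes the 16 across.
(2,1) = 3 − 2 = 1 completes the 3 across.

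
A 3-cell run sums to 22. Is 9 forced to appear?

Every partition of 22 into 3 distinct digits includes 9: {5,8,9}, {6,7,9}.

Yes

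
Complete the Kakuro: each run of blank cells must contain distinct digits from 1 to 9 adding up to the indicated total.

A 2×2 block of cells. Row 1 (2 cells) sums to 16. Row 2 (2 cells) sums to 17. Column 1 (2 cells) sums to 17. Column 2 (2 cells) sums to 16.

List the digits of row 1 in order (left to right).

9 7

16 in 2 cells must be {7,9}; 17 in 2 cells must be {8,9}.
The 16 across and the 17 down share only 9, so (1,1) = 9.
(1,2) = 16 − 9 = 7 completes the 16 across.
(2,1) = 17 − 9 = 8 completes the 17 down.
(2,2) = 17 − 8 = 9 completes the 17 across.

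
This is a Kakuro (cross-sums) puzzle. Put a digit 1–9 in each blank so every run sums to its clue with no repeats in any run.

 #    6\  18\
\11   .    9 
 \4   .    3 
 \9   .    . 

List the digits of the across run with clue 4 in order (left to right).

1 3

4 in 2 cells must be {1,3}; 6 in 3 cells must be {1,2,3}.
R1C1 = 11 − 9 = 2 completes the 11 across.
R2C1 = 4 − 3 = 1 completes the 4 across.
R3C1 = 6 − 3 = 3 completes the 6 down.
R3C2 = 9 − 3 = 6 completes the 9 across.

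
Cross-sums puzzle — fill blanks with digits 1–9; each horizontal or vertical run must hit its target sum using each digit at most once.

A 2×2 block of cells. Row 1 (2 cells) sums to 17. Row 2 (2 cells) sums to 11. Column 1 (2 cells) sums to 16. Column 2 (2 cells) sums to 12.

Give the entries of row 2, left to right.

7, 4

17 in 2 cells must be {8,9}; 16 in 2 cells must be {7,9}.
The 17 across and the 16 down share only 9, so (1,1) = 9.
(1,2) = 17 − 9 = 8 completes the 17 across.
(2,1) = 16 − 9 = 7 completes the 16 down.
(2,2) = 11 − 7 = 4 completes the 11 across.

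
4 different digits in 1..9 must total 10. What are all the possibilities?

{1,2,3,4}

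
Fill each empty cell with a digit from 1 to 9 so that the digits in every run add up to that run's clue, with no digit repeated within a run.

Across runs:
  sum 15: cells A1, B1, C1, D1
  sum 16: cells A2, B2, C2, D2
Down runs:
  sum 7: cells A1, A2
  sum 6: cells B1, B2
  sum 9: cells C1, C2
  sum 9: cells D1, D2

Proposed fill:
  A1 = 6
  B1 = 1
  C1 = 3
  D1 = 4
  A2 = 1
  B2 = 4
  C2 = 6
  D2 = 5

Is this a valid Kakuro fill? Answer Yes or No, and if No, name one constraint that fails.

No — the across run A1–D1 sums to 14, not 15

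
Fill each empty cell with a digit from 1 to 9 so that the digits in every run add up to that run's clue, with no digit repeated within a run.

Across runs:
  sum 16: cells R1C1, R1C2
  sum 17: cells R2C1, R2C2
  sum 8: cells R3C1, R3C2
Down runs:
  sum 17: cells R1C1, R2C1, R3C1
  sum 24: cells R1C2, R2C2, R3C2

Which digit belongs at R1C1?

7

16 in 2 cells must be {7,9}; 17 in 2 cells must be {8,9}; 24 in 3 cells must be {7,8,9}.
The 8 across and the 24 down share only 7, so R3C2 = 7.
Given what's placed, R1C2 must be 9 to fit the 16 across and 24 down.
R2C2 = 24 − 16 = 8 completes the 24 down.
R3C1 = 8 − 7 = 1 completes the 8 across.
R1C1 = 16 − 9 = 7 completes the 16 across.
R2C1 = 17 − 8 = 9 completes the 17 across.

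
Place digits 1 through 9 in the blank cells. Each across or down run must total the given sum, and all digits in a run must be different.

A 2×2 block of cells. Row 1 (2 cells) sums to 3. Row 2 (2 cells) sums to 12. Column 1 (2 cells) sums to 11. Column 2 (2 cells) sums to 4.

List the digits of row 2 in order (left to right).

9, 3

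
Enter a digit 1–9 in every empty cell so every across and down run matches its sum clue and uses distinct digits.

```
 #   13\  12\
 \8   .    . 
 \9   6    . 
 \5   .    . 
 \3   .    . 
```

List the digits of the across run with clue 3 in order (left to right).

3 in 2 cells must be {1,2}.
R2C2 = 9 − 6 = 3 completes the 9 across.
No cell is forced outright now. R1C1 can only be 1 or 2 (the digits allowed by both its 8 across and its 13 down). If R1C1 = 1: then R1C2 would have to be in {7} for the 8 across but in {1,2,6} for the 12 down — contradiction. So R1C1 = 2.
R1C2 = 8 − 2 = 6 completes the 8 across.
R4C1 = 1: the only remaining digit allowed by both the 3 across and the 13 down.
R4C2 = 3 − 1 = 2 completes the 3 across.
R3C1 = 13 − 9 = 4 completes the 13 down.
R3C2 = 5 − 4 = 1 completes the 5 across.

1 2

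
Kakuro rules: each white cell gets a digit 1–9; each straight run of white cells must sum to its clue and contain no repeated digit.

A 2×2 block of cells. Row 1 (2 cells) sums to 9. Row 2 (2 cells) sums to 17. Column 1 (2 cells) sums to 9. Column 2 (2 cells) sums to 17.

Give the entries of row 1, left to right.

17 in 2 cells must be {8,9}.
The 9 across and the 17 down share only 8, so (1,2) = 8.
The 17 across and the 9 down share only 8, so (2,1) = 8.
(2,2) = 17 − 8 = 9 completes the 17 across.
(1,1) = 9 − 8 = 1 completes the 9 across.

1 8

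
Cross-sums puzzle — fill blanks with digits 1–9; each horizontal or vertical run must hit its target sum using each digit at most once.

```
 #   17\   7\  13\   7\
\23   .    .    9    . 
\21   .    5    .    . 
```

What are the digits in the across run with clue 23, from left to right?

8 2 9 4

17 in 2 cells must be {8,9}.
Given what's placed, R1C1 must be 8 to fit the 23 across and 17 down.
R1C2 = 7 − 5 = 2 completes the 7 down.
R1C4 = 23 − 19 = 4 completes the 23 across.
R2C1 = 17 − 8 = 9 completes the 17 down.
R2C3 = 13 − 9 = 4 completes the 13 down.
R2C4 = 21 − 18 = 3 completes the 21 across.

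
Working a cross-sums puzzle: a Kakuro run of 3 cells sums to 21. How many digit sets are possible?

3

3 distinct digits from 1–9 sum between 6 and 24.
Enumerating: {4,8,9}, {5,7,9}, {6,7,8}.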